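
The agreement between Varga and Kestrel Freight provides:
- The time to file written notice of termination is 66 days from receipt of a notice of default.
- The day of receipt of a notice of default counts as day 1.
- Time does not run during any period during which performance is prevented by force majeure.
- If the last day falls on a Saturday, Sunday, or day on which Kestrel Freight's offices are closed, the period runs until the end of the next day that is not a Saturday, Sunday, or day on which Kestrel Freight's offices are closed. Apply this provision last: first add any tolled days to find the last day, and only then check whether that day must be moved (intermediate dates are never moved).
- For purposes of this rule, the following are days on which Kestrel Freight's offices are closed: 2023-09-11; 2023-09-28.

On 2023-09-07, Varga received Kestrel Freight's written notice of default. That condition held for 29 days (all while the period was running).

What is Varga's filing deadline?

December 11, 2023

Counting 2023-09-07 as day 1, day 66 is November 11, 2023.
Tolling adds 29 days: November 11, 2023 + 29 days = December 10, 2023.
December 10, 2023 is Sunday. The next qualifying day is December 11, 2023.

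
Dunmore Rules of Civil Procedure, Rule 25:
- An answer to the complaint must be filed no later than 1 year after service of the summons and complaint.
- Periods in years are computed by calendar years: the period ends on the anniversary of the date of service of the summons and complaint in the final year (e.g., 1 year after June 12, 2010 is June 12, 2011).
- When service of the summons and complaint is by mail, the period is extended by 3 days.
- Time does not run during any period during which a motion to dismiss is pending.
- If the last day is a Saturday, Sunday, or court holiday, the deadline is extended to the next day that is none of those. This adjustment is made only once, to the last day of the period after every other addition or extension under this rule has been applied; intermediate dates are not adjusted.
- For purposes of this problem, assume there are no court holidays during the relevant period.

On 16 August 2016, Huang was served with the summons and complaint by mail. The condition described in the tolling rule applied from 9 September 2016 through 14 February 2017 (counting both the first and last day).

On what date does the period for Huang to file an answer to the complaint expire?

January 25, 2018

1 year after 16 August 2016 is August 16, 2017.
Service was by mail, adding 3 days: August 16, 2017 + 3 days = August 19, 2017.
From September 9, 2016 through February 14, 2017 inclusive is 159 days; tolling adds 159 days: August 19, 2017 + 159 days = January 25, 2018.
January 25, 2018 is a Thursday and not a court holiday, so no extension applies.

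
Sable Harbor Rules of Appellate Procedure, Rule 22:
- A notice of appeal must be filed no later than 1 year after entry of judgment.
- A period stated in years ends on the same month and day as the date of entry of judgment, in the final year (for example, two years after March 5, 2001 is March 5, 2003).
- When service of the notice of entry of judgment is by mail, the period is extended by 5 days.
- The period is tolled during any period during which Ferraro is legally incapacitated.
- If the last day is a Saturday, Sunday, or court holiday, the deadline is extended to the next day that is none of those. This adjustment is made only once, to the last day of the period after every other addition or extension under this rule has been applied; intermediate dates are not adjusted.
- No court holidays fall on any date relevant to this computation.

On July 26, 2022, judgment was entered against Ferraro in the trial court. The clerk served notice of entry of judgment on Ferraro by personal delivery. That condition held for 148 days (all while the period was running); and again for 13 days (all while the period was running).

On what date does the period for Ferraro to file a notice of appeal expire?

January 3, 2024

1 year after July 26, 2022 is July 26, 2023.
Service was not by mail, so no mail extension applies.
Tolling adds 148 days: July 26, 2023 + 148 days = December 21, 2023.
Tolling adds 13 days: December 21, 2023 + 13 days = January 3, 2024.
January 3, 2024 is a Wednesday and not a court holiday, so no extension applies.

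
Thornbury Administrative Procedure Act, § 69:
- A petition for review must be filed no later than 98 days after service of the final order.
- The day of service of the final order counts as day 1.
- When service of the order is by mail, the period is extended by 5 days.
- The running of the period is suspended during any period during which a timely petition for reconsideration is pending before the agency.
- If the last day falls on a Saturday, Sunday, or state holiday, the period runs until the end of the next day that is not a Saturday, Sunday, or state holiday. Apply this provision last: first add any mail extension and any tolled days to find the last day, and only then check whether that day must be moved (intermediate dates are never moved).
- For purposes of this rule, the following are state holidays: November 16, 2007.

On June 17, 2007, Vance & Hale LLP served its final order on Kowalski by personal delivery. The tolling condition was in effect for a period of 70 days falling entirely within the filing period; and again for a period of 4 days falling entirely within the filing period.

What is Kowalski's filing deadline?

Counting June 17, 2007 as day 1, day 98 is September 22, 2007.
Service was not by mail, so no mail extension applies.
Tolling adds 70 days: September 22, 2007 + 70 days = December 1, 2007.
Tolling adds 4 days: December 1, 2007 + 4 days = December 5, 2007.
December 5, 2007 is a Wednesday and not a state holiday, so no extension applies.

December 5, 2007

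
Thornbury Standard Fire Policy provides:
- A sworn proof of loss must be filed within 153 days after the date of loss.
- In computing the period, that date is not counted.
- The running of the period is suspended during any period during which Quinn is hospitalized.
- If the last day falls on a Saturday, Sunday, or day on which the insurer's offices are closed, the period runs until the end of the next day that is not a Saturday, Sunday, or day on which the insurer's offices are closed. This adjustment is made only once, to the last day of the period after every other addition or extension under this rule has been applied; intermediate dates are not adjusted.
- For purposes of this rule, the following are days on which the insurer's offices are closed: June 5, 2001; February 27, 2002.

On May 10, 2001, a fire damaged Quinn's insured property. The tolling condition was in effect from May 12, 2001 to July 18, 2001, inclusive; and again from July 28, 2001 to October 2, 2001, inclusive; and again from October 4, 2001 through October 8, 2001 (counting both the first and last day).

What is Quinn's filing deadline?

February 28, 2002

153 days after May 10, 2001 is October 10, 2001.
From May 12, 2001 through July 18, 2001 inclusive is 68 days; tolling adds 68 days: October 10, 2001 + 68 days = December 17, 2001.
From July 28, 2001 through October 2, 2001 inclusive is 67 days; tolling adds 67 days: December 17, 2001 + 67 days = February 22, 2002.
From October 4, 2001 through October 8, 2001 inclusive is 5 days; tolling adds 5 days: February 22, 2002 + 5 days = February 27, 2002.
February 27, 2002 is a listed holiday. The next qualifying day is February 28, 2002.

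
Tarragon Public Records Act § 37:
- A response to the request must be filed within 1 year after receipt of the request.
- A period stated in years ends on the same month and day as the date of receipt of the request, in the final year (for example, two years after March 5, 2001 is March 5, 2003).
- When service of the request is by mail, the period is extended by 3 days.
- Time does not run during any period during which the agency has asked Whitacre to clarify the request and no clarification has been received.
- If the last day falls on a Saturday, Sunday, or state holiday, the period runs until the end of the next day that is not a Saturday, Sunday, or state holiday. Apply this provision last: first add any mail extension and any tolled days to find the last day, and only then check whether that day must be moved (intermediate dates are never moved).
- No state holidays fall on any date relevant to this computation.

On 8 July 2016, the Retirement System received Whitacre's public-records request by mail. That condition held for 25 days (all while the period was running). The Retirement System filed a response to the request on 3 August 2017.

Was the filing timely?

1 year after 8 July 2016 is July 8, 2017.
Service was by mail, adding 3 days: July 8, 2017 + 3 days = July 11, 2017.
Tolling adds 25 days: July 11, 2017 + 25 days = August 5, 2017.
August 5, 2017 is Saturday; August 6, 2017 is Sunday. The next qualifying day is August 7, 2017.
The deadline is August 7, 2017; the filing on August 3, 2017 is on or before that date.

Yes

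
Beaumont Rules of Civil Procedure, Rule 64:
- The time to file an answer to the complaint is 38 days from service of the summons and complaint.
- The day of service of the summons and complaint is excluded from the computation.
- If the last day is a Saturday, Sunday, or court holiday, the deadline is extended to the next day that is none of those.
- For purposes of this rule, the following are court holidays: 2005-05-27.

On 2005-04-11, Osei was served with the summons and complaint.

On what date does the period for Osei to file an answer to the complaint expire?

May 19, 2005

38 days after 2005-04-11 is May 19, 2005.
May 19, 2005 is a Thursday and not a court holiday, so no extension applies.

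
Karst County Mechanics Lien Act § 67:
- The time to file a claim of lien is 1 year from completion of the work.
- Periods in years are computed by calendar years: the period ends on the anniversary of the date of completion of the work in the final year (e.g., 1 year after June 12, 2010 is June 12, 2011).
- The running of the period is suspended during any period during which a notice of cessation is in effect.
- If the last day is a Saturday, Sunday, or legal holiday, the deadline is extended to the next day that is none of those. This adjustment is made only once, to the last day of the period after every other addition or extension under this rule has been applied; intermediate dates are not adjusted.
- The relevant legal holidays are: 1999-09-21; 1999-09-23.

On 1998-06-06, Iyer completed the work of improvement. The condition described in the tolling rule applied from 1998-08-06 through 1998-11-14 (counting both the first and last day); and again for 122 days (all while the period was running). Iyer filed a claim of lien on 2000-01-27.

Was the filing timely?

1 year after 1998-06-06 is June 6, 1999.
From August 6, 1998 through November 14, 1998 inclusive is 101 days; tolling adds 101 days: June 6, 1999 + 101 days = September 15, 1999.
Tolling adds 122 days: September 15, 1999 + 122 days = January 15, 2000.
January 15, 2000 is Saturday; January 16, 2000 is Sunday. The next qualifying day is January 17, 2000.
The deadline is January 17, 2000; the filing on January 27, 2000 is after that date.

No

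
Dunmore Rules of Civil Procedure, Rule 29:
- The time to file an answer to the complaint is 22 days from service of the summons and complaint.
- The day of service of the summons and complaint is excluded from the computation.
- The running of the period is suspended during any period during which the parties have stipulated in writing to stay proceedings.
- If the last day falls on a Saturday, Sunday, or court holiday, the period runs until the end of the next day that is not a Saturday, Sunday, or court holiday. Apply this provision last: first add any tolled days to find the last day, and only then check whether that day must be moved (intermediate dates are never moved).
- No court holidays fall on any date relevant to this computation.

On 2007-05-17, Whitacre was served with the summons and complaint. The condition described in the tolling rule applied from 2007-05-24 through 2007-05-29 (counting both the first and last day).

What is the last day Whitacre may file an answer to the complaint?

22 days after 2007-05-17 is June 8, 2007.
From May 24, 2007 through May 29, 2007 inclusive is 6 days; tolling adds 6 days: June 8, 2007 + 6 days = June 14, 2007.
June 14, 2007 is a Thursday and not a court holiday, so no extension applies.

June 14, 2007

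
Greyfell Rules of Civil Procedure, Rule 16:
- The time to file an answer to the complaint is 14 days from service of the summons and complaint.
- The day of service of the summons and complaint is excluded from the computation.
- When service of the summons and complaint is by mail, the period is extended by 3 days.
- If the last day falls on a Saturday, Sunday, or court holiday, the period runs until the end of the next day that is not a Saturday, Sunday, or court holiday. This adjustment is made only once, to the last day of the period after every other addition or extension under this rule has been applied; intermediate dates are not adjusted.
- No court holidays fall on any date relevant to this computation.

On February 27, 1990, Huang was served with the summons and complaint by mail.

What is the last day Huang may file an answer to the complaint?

March 16, 1990

14 days after February 27, 1990 is March 13, 1990.
Service was by mail, adding 3 days: March 13, 1990 + 3 days = March 16, 1990.
March 16, 1990 is a Friday and not a court holiday, so no extension applies.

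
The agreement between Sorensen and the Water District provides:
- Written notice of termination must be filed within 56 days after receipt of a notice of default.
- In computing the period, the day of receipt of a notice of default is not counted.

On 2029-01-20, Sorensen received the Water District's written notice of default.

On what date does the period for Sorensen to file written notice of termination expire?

March 17, 2029

56 days after 2029-01-20 is March 17, 2029.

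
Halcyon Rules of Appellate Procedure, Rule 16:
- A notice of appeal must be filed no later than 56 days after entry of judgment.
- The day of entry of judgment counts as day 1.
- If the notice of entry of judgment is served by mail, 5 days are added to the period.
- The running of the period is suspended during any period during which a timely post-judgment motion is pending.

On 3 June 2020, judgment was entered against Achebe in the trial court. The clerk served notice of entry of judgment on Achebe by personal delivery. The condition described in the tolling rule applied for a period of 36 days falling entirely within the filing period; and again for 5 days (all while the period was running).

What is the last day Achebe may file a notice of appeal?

September 7, 2020

Counting 3 June 2020 as day 1, day 56 is July 28, 2020.
Service was not by mail, so no mail extension applies.
Tolling adds 36 days: July 28, 2020 + 36 days = September 2, 2020.
Tolling adds 5 days: September 2, 2020 + 5 days = September 7, 2020.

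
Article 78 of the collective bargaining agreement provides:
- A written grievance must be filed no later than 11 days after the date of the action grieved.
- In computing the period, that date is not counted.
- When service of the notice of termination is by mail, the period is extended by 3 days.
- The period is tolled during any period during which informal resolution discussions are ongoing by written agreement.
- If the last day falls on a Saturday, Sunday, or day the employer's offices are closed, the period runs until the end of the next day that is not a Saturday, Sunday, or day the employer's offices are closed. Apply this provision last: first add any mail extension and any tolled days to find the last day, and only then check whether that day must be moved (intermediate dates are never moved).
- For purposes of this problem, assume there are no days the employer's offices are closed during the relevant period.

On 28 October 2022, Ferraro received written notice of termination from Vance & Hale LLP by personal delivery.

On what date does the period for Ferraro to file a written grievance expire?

11 days after 28 October 2022 is November 8, 2022.
Service was not by mail, so no mail extension applies.
November 8, 2022 is a Tuesday and not a day the employer's offices are closed, so no extension applies.

November 8, 2022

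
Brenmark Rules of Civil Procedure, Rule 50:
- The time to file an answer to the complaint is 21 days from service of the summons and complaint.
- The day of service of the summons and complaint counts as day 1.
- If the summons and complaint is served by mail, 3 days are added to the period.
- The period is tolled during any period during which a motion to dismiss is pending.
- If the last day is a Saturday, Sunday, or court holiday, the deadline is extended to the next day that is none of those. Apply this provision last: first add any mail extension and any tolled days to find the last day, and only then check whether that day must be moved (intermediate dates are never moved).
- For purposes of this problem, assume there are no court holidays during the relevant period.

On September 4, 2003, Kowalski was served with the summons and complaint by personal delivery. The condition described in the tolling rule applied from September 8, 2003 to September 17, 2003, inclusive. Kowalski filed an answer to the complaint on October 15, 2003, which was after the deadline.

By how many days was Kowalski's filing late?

9 days

Counting September 4, 2003 as day 1, day 21 is September 24, 2003.
Service was not by mail, so no mail extension applies.
From September 8, 2003 through September 17, 2003 inclusive is 10 days; tolling adds 10 days: September 24, 2003 + 10 days = October 4, 2003.
October 4, 2003 is Saturday; October 5, 2003 is Sunday. The next qualifying day is October 6, 2003.
The deadline is October 6, 2003; from October 6, 2003 to October 15, 2003 is 9 days.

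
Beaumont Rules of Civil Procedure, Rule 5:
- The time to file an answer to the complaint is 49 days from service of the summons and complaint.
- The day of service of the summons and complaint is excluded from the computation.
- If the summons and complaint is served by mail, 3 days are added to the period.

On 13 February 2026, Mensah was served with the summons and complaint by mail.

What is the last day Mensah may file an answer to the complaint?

April 6, 2026

49 days after 13 February 2026 is April 3, 2026.
Service was by mail, adding 3 days: April 3, 2026 + 3 days = April 6, 2026.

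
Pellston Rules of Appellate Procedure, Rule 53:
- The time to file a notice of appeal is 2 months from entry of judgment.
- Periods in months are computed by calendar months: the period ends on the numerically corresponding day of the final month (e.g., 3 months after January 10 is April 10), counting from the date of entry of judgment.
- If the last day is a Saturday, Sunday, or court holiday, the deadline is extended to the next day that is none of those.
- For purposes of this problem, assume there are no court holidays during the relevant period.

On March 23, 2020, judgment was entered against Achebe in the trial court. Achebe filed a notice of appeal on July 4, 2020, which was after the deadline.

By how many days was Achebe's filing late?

40 days

2 months after March 23, 2020 is May 23, 2020.
May 23, 2020 is Saturday; May 24, 2020 is Sunday. The next qualifying day is May 25, 2020.
The deadline is May 25, 2020; from May 25, 2020 to July 4, 2020 is 40 days.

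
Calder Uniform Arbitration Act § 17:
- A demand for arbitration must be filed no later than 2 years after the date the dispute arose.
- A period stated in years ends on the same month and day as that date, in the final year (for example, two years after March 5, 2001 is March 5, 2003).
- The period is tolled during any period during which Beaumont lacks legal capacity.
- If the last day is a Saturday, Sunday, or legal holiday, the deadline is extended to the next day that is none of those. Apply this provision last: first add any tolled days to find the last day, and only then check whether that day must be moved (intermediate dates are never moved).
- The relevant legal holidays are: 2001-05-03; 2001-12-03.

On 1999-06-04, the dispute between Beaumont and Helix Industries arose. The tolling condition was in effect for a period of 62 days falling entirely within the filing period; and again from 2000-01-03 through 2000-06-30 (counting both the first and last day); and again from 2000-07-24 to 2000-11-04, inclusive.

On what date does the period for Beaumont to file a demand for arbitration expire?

2 years after 1999-06-04 is June 4, 2001.
Tolling adds 62 days: June 4, 2001 + 62 days = August 5, 2001.
From January 3, 2000 through June 30, 2000 inclusive is 180 days; tolling adds 180 days: August 5, 2001 + 180 days = February 1, 2002.
From July 24, 2000 through November 4, 2000 inclusive is 104 days; tolling adds 104 days: February 1, 2002 + 104 days = May 16, 2002.
May 16, 2002 is a Thursday and not a legal holiday, so no extension applies.

May 16, 2002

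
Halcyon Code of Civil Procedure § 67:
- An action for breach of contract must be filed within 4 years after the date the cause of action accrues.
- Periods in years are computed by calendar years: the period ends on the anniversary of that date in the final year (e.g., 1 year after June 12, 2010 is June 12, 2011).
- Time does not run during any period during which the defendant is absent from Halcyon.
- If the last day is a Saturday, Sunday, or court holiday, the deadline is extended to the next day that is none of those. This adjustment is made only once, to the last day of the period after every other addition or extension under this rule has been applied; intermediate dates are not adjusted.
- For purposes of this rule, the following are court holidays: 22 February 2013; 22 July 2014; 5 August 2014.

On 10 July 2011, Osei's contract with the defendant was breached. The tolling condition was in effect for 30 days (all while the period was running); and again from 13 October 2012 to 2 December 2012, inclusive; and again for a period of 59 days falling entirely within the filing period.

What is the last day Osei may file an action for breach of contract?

November 27, 2015

4 years after 10 July 2011 is July 10, 2015.
Tolling adds 30 days: July 10, 2015 + 30 days = August 9, 2015.
From October 13, 2012 through December 2, 2012 inclusive is 51 days; tolling adds 51 days: August 9, 2015 + 51 days = September 29, 2015.
Tolling adds 59 days: September 29, 2015 + 59 days = November 27, 2015.
November 27, 2015 is a Friday and not a court holiday, so no extension applies.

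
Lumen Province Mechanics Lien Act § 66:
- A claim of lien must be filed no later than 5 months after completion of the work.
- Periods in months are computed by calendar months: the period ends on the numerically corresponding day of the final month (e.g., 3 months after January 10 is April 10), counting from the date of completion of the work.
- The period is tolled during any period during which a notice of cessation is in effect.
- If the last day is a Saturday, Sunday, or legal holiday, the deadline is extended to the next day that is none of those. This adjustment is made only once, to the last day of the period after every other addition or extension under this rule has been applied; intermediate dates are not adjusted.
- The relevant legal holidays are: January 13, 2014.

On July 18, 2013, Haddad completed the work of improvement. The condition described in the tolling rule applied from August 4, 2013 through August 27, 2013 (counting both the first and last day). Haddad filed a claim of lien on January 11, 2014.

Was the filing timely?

Yes

5 months after July 18, 2013 is December 18, 2013.
From August 4, 2013 through August 27, 2013 inclusive is 24 days; tolling adds 24 days: December 18, 2013 + 24 days = January 11, 2014.
January 11, 2014 is Saturday; January 12, 2014 is Sunday; January 13, 2014 is a listed holiday. The next qualifying day is January 14, 2014.
The deadline is January 14, 2014; the filing on January 11, 2014 is on or before that date.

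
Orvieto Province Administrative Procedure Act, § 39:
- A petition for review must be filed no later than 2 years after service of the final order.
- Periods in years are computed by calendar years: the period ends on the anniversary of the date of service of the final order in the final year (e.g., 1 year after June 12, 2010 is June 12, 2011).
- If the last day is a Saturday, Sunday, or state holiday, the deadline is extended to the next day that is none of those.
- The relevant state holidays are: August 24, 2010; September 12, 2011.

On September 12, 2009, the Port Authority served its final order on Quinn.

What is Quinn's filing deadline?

September 13, 2011

2 years after September 12, 2009 is September 12, 2011.
September 12, 2011 is a listed holiday. The next qualifying day is September 13, 2011.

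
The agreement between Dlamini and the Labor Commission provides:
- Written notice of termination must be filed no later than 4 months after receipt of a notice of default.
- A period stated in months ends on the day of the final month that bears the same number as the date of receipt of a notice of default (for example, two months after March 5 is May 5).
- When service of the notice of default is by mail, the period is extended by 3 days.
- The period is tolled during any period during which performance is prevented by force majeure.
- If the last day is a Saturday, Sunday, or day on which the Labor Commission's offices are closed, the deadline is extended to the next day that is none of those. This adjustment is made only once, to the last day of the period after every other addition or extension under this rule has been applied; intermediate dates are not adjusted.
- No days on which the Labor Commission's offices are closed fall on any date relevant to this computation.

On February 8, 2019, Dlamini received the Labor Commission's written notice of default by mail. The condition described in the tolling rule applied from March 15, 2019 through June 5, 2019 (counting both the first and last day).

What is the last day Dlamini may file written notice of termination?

4 months after February 8, 2019 is June 8, 2019.
Service was by mail, adding 3 days: June 8, 2019 + 3 days = June 11, 2019.
From March 15, 2019 through June 5, 2019 inclusive is 83 days; tolling adds 83 days: June 11, 2019 + 83 days = September 2, 2019.
September 2, 2019 is a Monday and not a day on which the Labor Commission's offices are closed, so no extension applies.

September 2, 2019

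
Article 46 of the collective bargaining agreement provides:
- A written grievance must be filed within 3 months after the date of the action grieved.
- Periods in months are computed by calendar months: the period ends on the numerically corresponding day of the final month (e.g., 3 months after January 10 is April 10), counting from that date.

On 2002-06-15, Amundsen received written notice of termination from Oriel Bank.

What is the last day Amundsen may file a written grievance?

3 months after 2002-06-15 is September 15, 2002.

September 15, 2002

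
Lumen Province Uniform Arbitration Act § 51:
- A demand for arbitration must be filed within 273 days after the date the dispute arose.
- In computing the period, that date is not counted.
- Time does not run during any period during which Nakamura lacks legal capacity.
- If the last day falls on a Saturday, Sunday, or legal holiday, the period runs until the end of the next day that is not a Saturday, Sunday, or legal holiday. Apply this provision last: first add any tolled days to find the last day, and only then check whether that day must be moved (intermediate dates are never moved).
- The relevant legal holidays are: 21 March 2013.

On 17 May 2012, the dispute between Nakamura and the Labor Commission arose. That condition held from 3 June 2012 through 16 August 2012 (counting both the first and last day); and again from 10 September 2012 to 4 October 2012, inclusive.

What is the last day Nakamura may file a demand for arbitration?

May 27, 2013

273 days after 17 May 2012 is February 14, 2013.
From June 3, 2012 through August 16, 2012 inclusive is 75 days; tolling adds 75 days: February 14, 2013 + 75 days = April 30, 2013.
From September 10, 2012 through October 4, 2012 inclusive is 25 days; tolling adds 25 days: April 30, 2013 + 25 days = May 25, 2013.
May 25, 2013 is Saturday; May 26, 2013 is Sunday. The next qualifying day is May 27, 2013.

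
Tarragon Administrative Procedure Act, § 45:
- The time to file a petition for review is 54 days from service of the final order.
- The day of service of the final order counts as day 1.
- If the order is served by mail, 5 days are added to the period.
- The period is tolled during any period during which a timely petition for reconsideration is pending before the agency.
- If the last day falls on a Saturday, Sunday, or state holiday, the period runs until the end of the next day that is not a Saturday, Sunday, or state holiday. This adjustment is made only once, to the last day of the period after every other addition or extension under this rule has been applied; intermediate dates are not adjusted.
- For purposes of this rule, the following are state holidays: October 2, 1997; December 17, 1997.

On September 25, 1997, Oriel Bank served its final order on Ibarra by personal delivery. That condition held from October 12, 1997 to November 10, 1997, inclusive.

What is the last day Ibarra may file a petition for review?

Counting September 25, 1997 as day 1, day 54 is November 17, 1997.
Service was not by mail, so no mail extension applies.
From October 12, 1997 through November 10, 1997 inclusive is 30 days; tolling adds 30 days: November 17, 1997 + 30 days = December 17, 1997.
December 17, 1997 is a listed holiday. The next qualifying day is December 18, 1997.

December 18, 1997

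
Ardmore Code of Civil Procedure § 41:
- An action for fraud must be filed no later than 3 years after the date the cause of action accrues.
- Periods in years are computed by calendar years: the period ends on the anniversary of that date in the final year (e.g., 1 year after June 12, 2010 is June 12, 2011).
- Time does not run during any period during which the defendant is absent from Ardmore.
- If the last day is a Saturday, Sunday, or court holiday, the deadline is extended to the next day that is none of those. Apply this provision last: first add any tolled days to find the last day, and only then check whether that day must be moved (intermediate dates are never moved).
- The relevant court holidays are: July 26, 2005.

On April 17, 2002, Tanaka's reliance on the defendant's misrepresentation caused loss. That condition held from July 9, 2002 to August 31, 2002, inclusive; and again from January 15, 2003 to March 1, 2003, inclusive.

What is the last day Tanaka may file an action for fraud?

3 years after April 17, 2002 is April 17, 2005.
From July 9, 2002 through August 31, 2002 inclusive is 54 days; tolling adds 54 days: April 17, 2005 + 54 days = June 10, 2005.
From January 15, 2003 through March 1, 2003 inclusive is 46 days; tolling adds 46 days: June 10, 2005 + 46 days = July 26, 2005.
July 26, 2005 is a listed holiday. The next qualifying day is July 27, 2005.

July 27, 2005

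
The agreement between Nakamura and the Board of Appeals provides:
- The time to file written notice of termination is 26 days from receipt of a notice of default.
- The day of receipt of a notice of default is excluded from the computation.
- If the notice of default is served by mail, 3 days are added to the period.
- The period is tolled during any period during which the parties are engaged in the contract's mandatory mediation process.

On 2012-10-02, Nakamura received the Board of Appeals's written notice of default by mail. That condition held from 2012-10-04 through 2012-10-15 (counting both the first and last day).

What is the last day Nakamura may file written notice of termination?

26 days after 2012-10-02 is October 28, 2012.
Service was by mail, adding 3 days: October 28, 2012 + 3 days = October 31, 2012.
From October 4, 2012 through October 15, 2012 inclusive is 12 days; tolling adds 12 days: October 31, 2012 + 12 days = November 12, 2012.

November 12, 2012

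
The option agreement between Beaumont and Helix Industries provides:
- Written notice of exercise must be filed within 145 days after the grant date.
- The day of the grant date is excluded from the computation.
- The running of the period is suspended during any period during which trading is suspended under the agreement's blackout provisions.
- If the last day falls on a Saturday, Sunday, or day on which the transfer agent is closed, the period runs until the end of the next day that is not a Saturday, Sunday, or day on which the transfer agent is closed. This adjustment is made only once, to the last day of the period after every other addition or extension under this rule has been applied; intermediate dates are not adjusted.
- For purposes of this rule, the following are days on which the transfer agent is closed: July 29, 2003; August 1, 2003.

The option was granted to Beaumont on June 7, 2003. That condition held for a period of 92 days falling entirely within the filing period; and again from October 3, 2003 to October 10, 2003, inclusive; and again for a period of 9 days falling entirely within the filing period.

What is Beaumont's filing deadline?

February 16, 2004

145 days after June 7, 2003 is October 30, 2003.
Tolling adds 92 days: October 30, 2003 + 92 days = January 30, 2004.
From October 3, 2003 through October 10, 2003 inclusive is 8 days; tolling adds 8 days: January 30, 2004 + 8 days = February 7, 2004.
Tolling adds 9 days: February 7, 2004 + 9 days = February 16, 2004.
February 16, 2004 is a Monday and not a day on which the transfer agent is closed, so no extension applies.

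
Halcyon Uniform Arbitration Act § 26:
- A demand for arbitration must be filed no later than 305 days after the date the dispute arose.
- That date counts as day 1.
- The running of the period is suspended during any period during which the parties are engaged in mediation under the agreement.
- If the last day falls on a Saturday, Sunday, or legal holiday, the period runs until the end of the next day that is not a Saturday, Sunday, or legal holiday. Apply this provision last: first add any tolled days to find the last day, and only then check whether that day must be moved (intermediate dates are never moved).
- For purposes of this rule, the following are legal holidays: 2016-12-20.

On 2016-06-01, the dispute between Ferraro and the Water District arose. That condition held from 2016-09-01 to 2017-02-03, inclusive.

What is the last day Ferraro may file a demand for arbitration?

September 4, 2017

Counting 2016-06-01 as day 1, day 305 is April 1, 2017.
From September 1, 2016 through February 3, 2017 inclusive is 156 days; tolling adds 156 days: April 1, 2017 + 156 days = September 4, 2017.
September 4, 2017 is a Monday and not a legal holiday, so no extension applies.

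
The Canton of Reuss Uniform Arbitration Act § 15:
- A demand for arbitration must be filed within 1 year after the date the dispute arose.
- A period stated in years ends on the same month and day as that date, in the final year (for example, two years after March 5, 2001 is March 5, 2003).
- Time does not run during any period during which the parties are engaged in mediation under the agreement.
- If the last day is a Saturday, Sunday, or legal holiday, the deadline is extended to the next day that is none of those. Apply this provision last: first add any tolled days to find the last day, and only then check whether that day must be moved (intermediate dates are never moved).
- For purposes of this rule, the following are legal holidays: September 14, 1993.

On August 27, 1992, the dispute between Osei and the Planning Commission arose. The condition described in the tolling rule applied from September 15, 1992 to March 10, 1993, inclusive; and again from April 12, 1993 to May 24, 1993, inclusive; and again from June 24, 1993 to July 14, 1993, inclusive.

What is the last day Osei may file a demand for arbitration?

1 year after August 27, 1992 is August 27, 1993.
From September 15, 1992 through March 10, 1993 inclusive is 177 days; tolling adds 177 days: August 27, 1993 + 177 days = February 20, 1994.
From April 12, 1993 through May 24, 1993 inclusive is 43 days; tolling adds 43 days: February 20, 1994 + 43 days = April 4, 1994.
From June 24, 1993 through July 14, 1993 inclusive is 21 days; tolling adds 21 days: April 4, 1994 + 21 days = April 25, 1994.
April 25, 1994 is a Monday and not a legal holiday, so no extension applies.

April 25, 1994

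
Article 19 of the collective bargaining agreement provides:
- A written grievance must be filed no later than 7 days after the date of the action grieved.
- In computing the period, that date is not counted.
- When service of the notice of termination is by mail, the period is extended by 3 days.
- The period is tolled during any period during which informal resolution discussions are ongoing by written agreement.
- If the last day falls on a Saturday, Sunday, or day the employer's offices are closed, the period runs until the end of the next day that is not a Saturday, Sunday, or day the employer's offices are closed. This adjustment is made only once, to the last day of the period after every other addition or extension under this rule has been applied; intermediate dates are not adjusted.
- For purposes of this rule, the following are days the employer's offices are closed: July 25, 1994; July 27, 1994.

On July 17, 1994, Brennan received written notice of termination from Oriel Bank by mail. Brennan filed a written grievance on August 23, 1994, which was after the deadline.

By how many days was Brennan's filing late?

7 days after July 17, 1994 is July 24, 1994.
Service was by mail, adding 3 days: July 24, 1994 + 3 days = July 27, 1994.
July 27, 1994 is a listed holiday. The next qualifying day is July 28, 1994.
The deadline is July 28, 1994; from July 28, 1994 to August 23, 1994 is 26 days.

26 days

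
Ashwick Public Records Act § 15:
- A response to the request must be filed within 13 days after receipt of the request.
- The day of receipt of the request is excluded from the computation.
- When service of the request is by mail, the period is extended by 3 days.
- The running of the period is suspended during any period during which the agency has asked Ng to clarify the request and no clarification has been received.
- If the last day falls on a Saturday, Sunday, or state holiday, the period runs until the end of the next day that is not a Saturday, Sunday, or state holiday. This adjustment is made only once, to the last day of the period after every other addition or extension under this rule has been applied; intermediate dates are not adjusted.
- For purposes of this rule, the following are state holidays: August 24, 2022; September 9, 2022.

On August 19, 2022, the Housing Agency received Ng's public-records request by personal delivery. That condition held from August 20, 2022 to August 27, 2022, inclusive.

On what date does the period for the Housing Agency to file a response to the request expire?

13 days after August 19, 2022 is September 1, 2022.
Service was not by mail, so no mail extension applies.
From August 20, 2022 through August 27, 2022 inclusive is 8 days; tolling adds 8 days: September 1, 2022 + 8 days = September 9, 2022.
September 9, 2022 is a listed holiday; September 10, 2022 is Saturday; September 11, 2022 is Sunday. The next qualifying day is September 12, 2022.

September 12, 2022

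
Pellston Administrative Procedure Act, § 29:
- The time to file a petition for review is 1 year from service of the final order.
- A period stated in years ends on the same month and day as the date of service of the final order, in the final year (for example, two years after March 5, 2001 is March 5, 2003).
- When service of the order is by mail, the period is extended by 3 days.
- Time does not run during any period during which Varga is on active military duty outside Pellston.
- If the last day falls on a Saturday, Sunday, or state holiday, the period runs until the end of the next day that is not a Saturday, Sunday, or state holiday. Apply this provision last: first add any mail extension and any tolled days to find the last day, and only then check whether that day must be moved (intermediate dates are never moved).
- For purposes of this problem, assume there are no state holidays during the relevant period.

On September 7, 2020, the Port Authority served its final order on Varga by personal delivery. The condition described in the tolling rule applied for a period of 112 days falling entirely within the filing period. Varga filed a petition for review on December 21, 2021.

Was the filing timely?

Yes

1 year after September 7, 2020 is September 7, 2021.
Service was not by mail, so no mail extension applies.
Tolling adds 112 days: September 7, 2021 + 112 days = December 28, 2021.
December 28, 2021 is a Tuesday and not a state holiday, so no extension applies.
The deadline is December 28, 2021; the filing on December 21, 2021 is on or before that date.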